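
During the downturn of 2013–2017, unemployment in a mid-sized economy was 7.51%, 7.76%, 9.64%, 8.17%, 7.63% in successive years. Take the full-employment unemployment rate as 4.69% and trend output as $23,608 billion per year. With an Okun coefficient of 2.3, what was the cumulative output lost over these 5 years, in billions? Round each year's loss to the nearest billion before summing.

$9,372 billion

Year 2013: gap = -2.3 × (7.51 - 4.69) = -6.486%, loss ≈ 23608 × 6.486/100 ≈ 1531.
Year 2014: gap = -2.3 × (7.76 - 4.69) = -7.061%, loss ≈ 23608 × 7.061/100 ≈ 1667.
Year 2015: gap = -2.3 × (9.64 - 4.69) = -11.385%, loss ≈ 23608 × 11.385/100 ≈ 2688.
Year 2016: gap = -2.3 × (8.17 - 4.69) = -8.004%, loss ≈ 23608 × 8.004/100 ≈ 1890.
Year 2017: gap = -2.3 × (7.63 - 4.69) = -6.762%, loss ≈ 23608 × 6.762/100 ≈ 1596.
Total lost output = 1531 + 1667 + 2688 + 1890 + 1596 = 9372 billion.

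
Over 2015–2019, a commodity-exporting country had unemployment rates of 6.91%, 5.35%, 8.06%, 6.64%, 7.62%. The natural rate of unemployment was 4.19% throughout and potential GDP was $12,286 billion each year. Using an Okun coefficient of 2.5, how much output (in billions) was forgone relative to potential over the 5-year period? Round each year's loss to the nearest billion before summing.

Year 2015: gap = -2.5 × (6.91 - 4.19) = -6.8%, loss ≈ 12286 × 6.8/100 ≈ 835.
Year 2016: gap = -2.5 × (5.35 - 4.19) = -2.9%, loss ≈ 12286 × 2.9/100 ≈ 356.
Year 2017: gap = -2.5 × (8.06 - 4.19) = -9.675%, loss ≈ 12286 × 9.675/100 ≈ 1189.
Year 2018: gap = -2.5 × (6.64 - 4.19) = -6.125%, loss ≈ 12286 × 6.125/100 ≈ 753.
Year 2019: gap = -2.5 × (7.62 - 4.19) = -8.575%, loss ≈ 12286 × 8.575/100 ≈ 1054.
Total lost output = 835 + 356 + 1189 + 753 + 1054 = 4187 billion.

$4,187 billion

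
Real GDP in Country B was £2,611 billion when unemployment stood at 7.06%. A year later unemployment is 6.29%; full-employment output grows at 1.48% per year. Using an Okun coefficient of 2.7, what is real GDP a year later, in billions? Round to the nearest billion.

£2,704 billion

Δu = 6.29 - 7.06 = -0.77 points.
Okun's law (growth form): g_Y = g_Y* - β × Δu = 1.48 - 2.7 × (-0.77) = 1.48 + 2.079 = 3.559%.
Real GDP in the next year = 2611 × (1 + 3.559/100) = 2611 × 1.03559 ≈ 2704 billion.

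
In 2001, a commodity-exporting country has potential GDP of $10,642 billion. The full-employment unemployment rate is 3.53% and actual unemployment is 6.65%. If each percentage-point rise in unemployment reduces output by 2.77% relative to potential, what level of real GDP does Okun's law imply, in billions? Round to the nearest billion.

$9,722 billion

Unemployment gap = 6.65 - 3.53 = 3.12 points, so the output gap is -2.77 × 3.12 = -8.6424%.
Actual GDP = 10642 × (1 - 8.6424/100) = 10642 × 0.913576 ≈ 9722 billion.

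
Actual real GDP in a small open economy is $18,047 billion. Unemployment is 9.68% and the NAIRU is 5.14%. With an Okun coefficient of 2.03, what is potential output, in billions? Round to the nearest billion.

Unemployment gap = 9.68 - 5.14 = 4.54 points, so output gap = -2.03 × 4.54 = -9.2162%.
Since Y = Y* × (1 + gap/100), Y* = 18047/0.907838 ≈ 19879 billion.

$19,879 billion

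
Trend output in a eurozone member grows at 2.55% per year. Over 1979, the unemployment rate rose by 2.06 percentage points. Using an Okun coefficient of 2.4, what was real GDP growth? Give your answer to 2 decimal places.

-2.39%

Growth-rate Okun's law: g_Y = g_Y* - β × Δu.
g_Y = 2.55 - 2.4 × (2.06) = 2.55 - 4.944 = -2.394%, i.e. -2.39% to 2 d.p.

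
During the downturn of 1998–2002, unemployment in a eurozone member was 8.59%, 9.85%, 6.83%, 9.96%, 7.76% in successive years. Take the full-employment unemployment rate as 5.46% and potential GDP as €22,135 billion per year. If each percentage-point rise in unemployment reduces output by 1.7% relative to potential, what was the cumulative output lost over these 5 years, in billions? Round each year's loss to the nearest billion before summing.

Year 1998: gap = -1.7 × (8.59 - 5.46) = -5.321%, loss ≈ 22135 × 5.321/100 ≈ 1178.
Year 1999: gap = -1.7 × (9.85 - 5.46) = -7.463%, loss ≈ 22135 × 7.463/100 ≈ 1652.
Year 2000: gap = -1.7 × (6.83 - 5.46) = -2.329%, loss ≈ 22135 × 2.329/100 ≈ 516.
Year 2001: gap = -1.7 × (9.96 - 5.46) = -7.65%, loss ≈ 22135 × 7.65/100 ≈ 1693.
Year 2002: gap = -1.7 × (7.76 - 5.46) = -3.91%, loss ≈ 22135 × 3.91/100 ≈ 865.
Total lost output = 1178 + 1652 + 516 + 1693 + 865 = 5904 billion.

€5,904 billion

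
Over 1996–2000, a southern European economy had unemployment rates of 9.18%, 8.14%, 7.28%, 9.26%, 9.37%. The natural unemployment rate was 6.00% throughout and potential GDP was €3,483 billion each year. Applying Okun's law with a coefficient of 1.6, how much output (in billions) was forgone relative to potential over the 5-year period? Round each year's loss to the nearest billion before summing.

Year 1996: gap = -1.6 × (9.18 - 6) = -5.088%, loss ≈ 3483 × 5.088/100 ≈ 177.
Year 1997: gap = -1.6 × (8.14 - 6) = -3.424%, loss ≈ 3483 × 3.424/100 ≈ 119.
Year 1998: gap = -1.6 × (7.28 - 6) = -2.048%, loss ≈ 3483 × 2.048/100 ≈ 71.
Year 1999: gap = -1.6 × (9.26 - 6) = -5.216%, loss ≈ 3483 × 5.216/100 ≈ 182.
Year 2000: gap = -1.6 × (9.37 - 6) = -5.392%, loss ≈ 3483 × 5.392/100 ≈ 188.
Total lost output = 177 + 119 + 71 + 182 + 188 = 737 billion.

€737 billion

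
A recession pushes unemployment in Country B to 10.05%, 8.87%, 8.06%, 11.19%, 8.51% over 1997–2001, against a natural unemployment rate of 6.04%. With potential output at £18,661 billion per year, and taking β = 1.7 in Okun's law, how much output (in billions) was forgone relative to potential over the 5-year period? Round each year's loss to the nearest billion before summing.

£5,229 billion

Year 1997: gap = -1.7 × (10.05 - 6.04) = -6.817%, loss ≈ 18661 × 6.817/100 ≈ 1272.
Year 1998: gap = -1.7 × (8.87 - 6.04) = -4.811%, loss ≈ 18661 × 4.811/100 ≈ 898.
Year 1999: gap = -1.7 × (8.06 - 6.04) = -3.434%, loss ≈ 18661 × 3.434/100 ≈ 641.
Year 2000: gap = -1.7 × (11.19 - 6.04) = -8.755%, loss ≈ 18661 × 8.755/100 ≈ 1634.
Year 2001: gap = -1.7 × (8.51 - 6.04) = -4.199%, loss ≈ 18661 × 4.199/100 ≈ 784.
Total lost output = 1272 + 898 + 641 + 1634 + 784 = 5229 billion.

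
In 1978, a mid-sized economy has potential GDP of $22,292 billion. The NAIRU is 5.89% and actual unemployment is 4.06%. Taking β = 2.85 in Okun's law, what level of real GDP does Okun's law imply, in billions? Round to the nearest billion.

Unemployment gap = 4.06 - 5.89 = -1.83 points, so the output gap is -2.85 × (-1.83) = 5.2155%.
Actual GDP = 22292 × (1 + 5.2155/100) = 22292 × 1.052155 ≈ 23455 billion.

$23,455 billion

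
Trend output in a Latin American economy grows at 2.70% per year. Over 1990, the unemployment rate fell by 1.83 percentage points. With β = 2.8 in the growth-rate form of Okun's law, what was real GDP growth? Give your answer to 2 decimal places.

7.82%

Growth-rate Okun's law: g_Y = g_Y* - β × Δu.
g_Y = 2.70 - 2.8 × (-1.83) = 2.7 + 5.124 = 7.824%, i.e. 7.82% to 2 d.p.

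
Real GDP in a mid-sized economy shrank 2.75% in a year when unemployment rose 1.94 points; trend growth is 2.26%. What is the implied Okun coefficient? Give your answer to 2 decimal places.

β ≈ 2.58

Growth form: g_Y = g_Y* - β × Δu, so β = (g_Y* - g_Y)/Δu.
β = (2.26 + 2.75)/1.94 = 5.01/1.94 = 2.58.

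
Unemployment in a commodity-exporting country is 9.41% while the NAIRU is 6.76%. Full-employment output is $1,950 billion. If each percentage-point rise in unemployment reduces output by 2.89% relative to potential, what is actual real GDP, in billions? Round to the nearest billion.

$1,801 billion

Unemployment gap = 9.41 - 6.76 = 2.65 points, so the output gap is -2.89 × 2.65 = -7.6585%.
Actual GDP = 1950 × (1 - 7.6585/100) = 1950 × 0.923415 ≈ 1801 billion.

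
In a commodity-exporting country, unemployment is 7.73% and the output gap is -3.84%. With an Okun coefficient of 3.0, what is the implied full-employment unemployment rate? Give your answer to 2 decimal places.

From Okun's law, u - u* = -(output gap)/β = -(-3.84)/3.0 = 1.28 points.
So u* = 7.73 - 1.28 = 6.45%.

6.45%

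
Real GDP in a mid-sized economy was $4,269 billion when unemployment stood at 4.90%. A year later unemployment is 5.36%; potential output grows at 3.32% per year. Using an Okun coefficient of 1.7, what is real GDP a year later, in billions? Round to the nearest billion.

Δu = 5.36 - 4.9 = 0.46 points.
Okun's law (growth form): g_Y = g_Y* - β × Δu = 3.32 - 1.7 × (0.46) = 3.32 - 0.782 = 2.538%.
Real GDP in the next year = 4269 × (1 + 2.538/100) = 4269 × 1.02538 ≈ 4377 billion.

$4,377 billion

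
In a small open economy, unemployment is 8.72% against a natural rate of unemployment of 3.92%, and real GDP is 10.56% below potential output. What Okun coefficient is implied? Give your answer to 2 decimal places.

β ≈ 2.20

Okun's law: output gap = -β × (u - u*).
-10.56 = -β × (8.72 - 3.92) = -β × 4.8, so β = 10.56/4.8 = 2.20.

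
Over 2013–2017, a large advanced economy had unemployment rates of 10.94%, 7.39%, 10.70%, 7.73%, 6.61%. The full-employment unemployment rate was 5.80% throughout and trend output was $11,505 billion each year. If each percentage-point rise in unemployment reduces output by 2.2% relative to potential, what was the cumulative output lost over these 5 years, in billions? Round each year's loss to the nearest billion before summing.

$3,637 billion

Year 2013: gap = -2.2 × (10.94 - 5.8) = -11.308%, loss ≈ 11505 × 11.308/100 ≈ 1301.
Year 2014: gap = -2.2 × (7.39 - 5.8) = -3.498%, loss ≈ 11505 × 3.498/100 ≈ 402.
Year 2015: gap = -2.2 × (10.7 - 5.8) = -10.78%, loss ≈ 11505 × 10.78/100 ≈ 1240.
Year 2016: gap = -2.2 × (7.73 - 5.8) = -4.246%, loss ≈ 11505 × 4.246/100 ≈ 489.
Year 2017: gap = -2.2 × (6.61 - 5.8) = -1.782%, loss ≈ 11505 × 1.782/100 ≈ 205.
Total lost output = 1301 + 402 + 1240 + 489 + 205 = 3637 billion.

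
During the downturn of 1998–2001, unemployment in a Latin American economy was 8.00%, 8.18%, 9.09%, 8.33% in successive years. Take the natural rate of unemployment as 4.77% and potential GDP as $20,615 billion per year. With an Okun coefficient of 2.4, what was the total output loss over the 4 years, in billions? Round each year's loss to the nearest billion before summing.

Year 1998: gap = -2.4 × (8 - 4.77) = -7.752%, loss ≈ 20615 × 7.752/100 ≈ 1598.
Year 1999: gap = -2.4 × (8.18 - 4.77) = -8.184%, loss ≈ 20615 × 8.184/100 ≈ 1687.
Year 2000: gap = -2.4 × (9.09 - 4.77) = -10.368%, loss ≈ 20615 × 10.368/100 ≈ 2137.
Year 2001: gap = -2.4 × (8.33 - 4.77) = -8.544%, loss ≈ 20615 × 8.544/100 ≈ 1761.
Total lost output = 1598 + 1687 + 2137 + 1761 = 7183 billion.

$7,183 billion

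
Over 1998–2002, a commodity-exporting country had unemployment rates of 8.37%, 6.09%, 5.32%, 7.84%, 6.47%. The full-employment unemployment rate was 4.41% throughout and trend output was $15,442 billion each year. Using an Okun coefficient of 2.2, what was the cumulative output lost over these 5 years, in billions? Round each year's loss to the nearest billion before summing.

$4,090 billion

Year 1998: gap = -2.2 × (8.37 - 4.41) = -8.712%, loss ≈ 15442 × 8.712/100 ≈ 1345.
Year 1999: gap = -2.2 × (6.09 - 4.41) = -3.696%, loss ≈ 15442 × 3.696/100 ≈ 571.
Year 2000: gap = -2.2 × (5.32 - 4.41) = -2.002%, loss ≈ 15442 × 2.002/100 ≈ 309.
Year 2001: gap = -2.2 × (7.84 - 4.41) = -7.546%, loss ≈ 15442 × 7.546/100 ≈ 1165.
Year 2002: gap = -2.2 × (6.47 - 4.41) = -4.532%, loss ≈ 15442 × 4.532/100 ≈ 700.
Total lost output = 1345 + 571 + 309 + 1165 + 700 = 4090 billion.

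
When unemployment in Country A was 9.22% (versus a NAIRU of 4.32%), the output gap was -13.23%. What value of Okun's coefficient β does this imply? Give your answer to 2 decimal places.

β ≈ 2.70

Okun's law: output gap = -β × (u - u*).
-13.23 = -β × (9.22 - 4.32) = -β × 4.9, so β = 13.23/4.9 = 2.70.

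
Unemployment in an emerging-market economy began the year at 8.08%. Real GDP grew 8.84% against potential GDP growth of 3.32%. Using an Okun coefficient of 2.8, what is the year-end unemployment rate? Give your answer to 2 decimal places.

Growth-rate Okun's law: g_Y = g_Y* - β × Δu, so Δu = (g_Y* - g_Y)/β.
Δu = (3.32 - 8.84)/2.8 = -5.52/2.8 = -1.97 percentage points.
Year-end unemployment = 8.08 - 1.97 = 6.11%.

6.11%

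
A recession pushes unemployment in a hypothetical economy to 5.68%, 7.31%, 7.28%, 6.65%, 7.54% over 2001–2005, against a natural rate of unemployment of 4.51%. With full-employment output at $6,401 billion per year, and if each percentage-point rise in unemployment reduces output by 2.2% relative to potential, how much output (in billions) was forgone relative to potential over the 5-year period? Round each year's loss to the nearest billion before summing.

Year 2001: gap = -2.2 × (5.68 - 4.51) = -2.574%, loss ≈ 6401 × 2.574/100 ≈ 165.
Year 2002: gap = -2.2 × (7.31 - 4.51) = -6.16%, loss ≈ 6401 × 6.16/100 ≈ 394.
Year 2003: gap = -2.2 × (7.28 - 4.51) = -6.094%, loss ≈ 6401 × 6.094/100 ≈ 390.
Year 2004: gap = -2.2 × (6.65 - 4.51) = -4.708%, loss ≈ 6401 × 4.708/100 ≈ 301.
Year 2005: gap = -2.2 × (7.54 - 4.51) = -6.666%, loss ≈ 6401 × 6.666/100 ≈ 427.
Total lost output = 165 + 394 + 390 + 301 + 427 = 1677 billion.

$1,677 billion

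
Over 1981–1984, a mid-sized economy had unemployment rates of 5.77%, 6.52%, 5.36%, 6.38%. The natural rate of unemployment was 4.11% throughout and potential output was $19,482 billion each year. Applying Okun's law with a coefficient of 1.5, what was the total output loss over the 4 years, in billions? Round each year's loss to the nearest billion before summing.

Year 1981: gap = -1.5 × (5.77 - 4.11) = -2.49%, loss ≈ 19482 × 2.49/100 ≈ 485.
Year 1982: gap = -1.5 × (6.52 - 4.11) = -3.615%, loss ≈ 19482 × 3.615/100 ≈ 704.
Year 1983: gap = -1.5 × (5.36 - 4.11) = -1.875%, loss ≈ 19482 × 1.875/100 ≈ 365.
Year 1984: gap = -1.5 × (6.38 - 4.11) = -3.405%, loss ≈ 19482 × 3.405/100 ≈ 663.
Total lost output = 485 + 704 + 365 + 663 = 2217 billion.

$2,217 billion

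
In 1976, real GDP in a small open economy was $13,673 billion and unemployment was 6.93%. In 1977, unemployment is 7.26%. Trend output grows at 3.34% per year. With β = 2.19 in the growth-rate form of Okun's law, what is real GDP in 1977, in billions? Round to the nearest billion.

Δu = 7.26 - 6.93 = 0.33 points.
Okun's law (growth form): g_Y = g_Y* - β × Δu = 3.34 - 2.19 × (0.33) = 3.34 - 0.7227 = 2.6173%.
Real GDP in the next year = 13673 × (1 + 2.6173/100) = 13673 × 1.026173 ≈ 14031 billion.

$14,031 billion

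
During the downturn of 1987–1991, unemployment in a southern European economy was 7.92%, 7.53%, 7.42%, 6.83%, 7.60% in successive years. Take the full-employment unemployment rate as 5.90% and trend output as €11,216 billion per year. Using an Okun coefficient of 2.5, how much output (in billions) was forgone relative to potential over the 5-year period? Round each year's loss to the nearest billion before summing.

€2,187 billion

Year 1987: gap = -2.5 × (7.92 - 5.9) = -5.05%, loss ≈ 11216 × 5.05/100 ≈ 566.
Year 1988: gap = -2.5 × (7.53 - 5.9) = -4.075%, loss ≈ 11216 × 4.075/100 ≈ 457.
Year 1989: gap = -2.5 × (7.42 - 5.9) = -3.8%, loss ≈ 11216 × 3.8/100 ≈ 426.
Year 1990: gap = -2.5 × (6.83 - 5.9) = -2.325%, loss ≈ 11216 × 2.325/100 ≈ 261.
Year 1991: gap = -2.5 × (7.6 - 5.9) = -4.25%, loss ≈ 11216 × 4.25/100 ≈ 477.
Total lost output = 566 + 457 + 426 + 261 + 477 = 2187 billion.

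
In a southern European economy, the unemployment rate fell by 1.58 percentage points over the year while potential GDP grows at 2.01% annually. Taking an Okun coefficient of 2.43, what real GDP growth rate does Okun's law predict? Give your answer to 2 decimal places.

5.85%

Growth-rate Okun's law: g_Y = g_Y* - β × Δu.
g_Y = 2.01 - 2.43 × (-1.58) = 2.01 + 3.8394 = 5.8494%, i.e. 5.85% to 2 d.p.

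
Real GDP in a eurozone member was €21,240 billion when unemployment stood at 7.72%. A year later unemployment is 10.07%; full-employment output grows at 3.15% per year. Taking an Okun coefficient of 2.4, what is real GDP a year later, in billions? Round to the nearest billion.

€20,711 billion

Δu = 10.07 - 7.72 = 2.35 points.
Okun's law (growth form): g_Y = g_Y* - β × Δu = 3.15 - 2.4 × (2.35) = 3.15 - 5.64 = -2.49%.
Real GDP in the next year = 21240 × (1 - 2.49/100) = 21240 × 0.9751 ≈ 20711 billion.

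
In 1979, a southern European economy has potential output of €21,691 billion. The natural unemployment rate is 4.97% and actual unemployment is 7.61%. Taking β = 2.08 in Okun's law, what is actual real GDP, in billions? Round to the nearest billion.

Unemployment gap = 7.61 - 4.97 = 2.64 points, so the output gap is -2.08 × 2.64 = -5.4912%.
Actual GDP = 21691 × (1 - 5.4912/100) = 21691 × 0.945088 ≈ 20500 billion.

€20,500 billion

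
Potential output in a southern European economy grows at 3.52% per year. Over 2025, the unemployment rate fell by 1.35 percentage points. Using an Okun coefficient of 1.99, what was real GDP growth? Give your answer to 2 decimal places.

6.21%

Growth-rate Okun's law: g_Y = g_Y* - β × Δu.
g_Y = 3.52 - 1.99 × (-1.35) = 3.52 + 2.6865 = 6.2065%, i.e. 6.21% to 2 d.p.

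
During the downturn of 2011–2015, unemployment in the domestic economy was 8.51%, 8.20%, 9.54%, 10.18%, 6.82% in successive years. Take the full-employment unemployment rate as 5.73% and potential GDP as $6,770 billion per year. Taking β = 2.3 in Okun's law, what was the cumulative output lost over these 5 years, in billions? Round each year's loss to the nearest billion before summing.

Year 2011: gap = -2.3 × (8.51 - 5.73) = -6.394%, loss ≈ 6770 × 6.394/100 ≈ 433.
Year 2012: gap = -2.3 × (8.2 - 5.73) = -5.681%, loss ≈ 6770 × 5.681/100 ≈ 385.
Year 2013: gap = -2.3 × (9.54 - 5.73) = -8.763%, loss ≈ 6770 × 8.763/100 ≈ 593.
Year 2014: gap = -2.3 × (10.18 - 5.73) = -10.235%, loss ≈ 6770 × 10.235/100 ≈ 693.
Year 2015: gap = -2.3 × (6.82 - 5.73) = -2.507%, loss ≈ 6770 × 2.507/100 ≈ 170.
Total lost output = 433 + 385 + 593 + 693 + 170 = 2274 billion.

$2,274 billion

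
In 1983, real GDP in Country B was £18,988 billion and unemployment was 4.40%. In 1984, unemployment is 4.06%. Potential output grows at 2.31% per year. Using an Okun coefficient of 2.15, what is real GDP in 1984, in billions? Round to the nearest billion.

£19,565 billion

Δu = 4.06 - 4.4 = -0.34 points.
Okun's law (growth form): g_Y = g_Y* - β × Δu = 2.31 - 2.15 × (-0.34) = 2.31 + 0.731 = 3.041%.
Real GDP in the next year = 18988 × (1 + 3.041/100) = 18988 × 1.03041 ≈ 19565 billion.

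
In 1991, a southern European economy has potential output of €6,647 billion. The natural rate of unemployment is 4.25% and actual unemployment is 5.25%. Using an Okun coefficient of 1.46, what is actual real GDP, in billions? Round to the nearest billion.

Unemployment gap = 5.25 - 4.25 = 1 point, so the output gap is -1.46 × 1 = -1.46%.
Actual GDP = 6647 × (1 - 1.46/100) = 6647 × 0.9854 ≈ 6550 billion.

€6,550 billion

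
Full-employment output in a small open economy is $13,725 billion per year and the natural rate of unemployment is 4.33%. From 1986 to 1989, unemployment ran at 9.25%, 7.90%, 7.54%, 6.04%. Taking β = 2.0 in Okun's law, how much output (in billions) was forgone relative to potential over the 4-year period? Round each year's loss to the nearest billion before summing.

Year 1986: gap = -2.0 × (9.25 - 4.33) = -9.84%, loss ≈ 13725 × 9.84/100 ≈ 1351.
Year 1987: gap = -2.0 × (7.9 - 4.33) = -7.14%, loss ≈ 13725 × 7.14/100 ≈ 980.
Year 1988: gap = -2.0 × (7.54 - 4.33) = -6.42%, loss ≈ 13725 × 6.42/100 ≈ 881.
Year 1989: gap = -2.0 × (6.04 - 4.33) = -3.42%, loss ≈ 13725 × 3.42/100 ≈ 469.
Total lost output = 1351 + 980 + 881 + 469 = 3681 billion.

$3,681 billion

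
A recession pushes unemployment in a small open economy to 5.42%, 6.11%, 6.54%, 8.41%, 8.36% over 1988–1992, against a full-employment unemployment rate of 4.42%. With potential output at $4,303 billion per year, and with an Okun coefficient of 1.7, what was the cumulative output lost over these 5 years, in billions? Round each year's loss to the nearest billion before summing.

Year 1988: gap = -1.7 × (5.42 - 4.42) = -1.7%, loss ≈ 4303 × 1.7/100 ≈ 73.
Year 1989: gap = -1.7 × (6.11 - 4.42) = -2.873%, loss ≈ 4303 × 2.873/100 ≈ 124.
Year 1990: gap = -1.7 × (6.54 - 4.42) = -3.604%, loss ≈ 4303 × 3.604/100 ≈ 155.
Year 1991: gap = -1.7 × (8.41 - 4.42) = -6.783%, loss ≈ 4303 × 6.783/100 ≈ 292.
Year 1992: gap = -1.7 × (8.36 - 4.42) = -6.698%, loss ≈ 4303 × 6.698/100 ≈ 288.
Total lost output = 73 + 124 + 155 + 292 + 288 = 932 billion.

$932 billion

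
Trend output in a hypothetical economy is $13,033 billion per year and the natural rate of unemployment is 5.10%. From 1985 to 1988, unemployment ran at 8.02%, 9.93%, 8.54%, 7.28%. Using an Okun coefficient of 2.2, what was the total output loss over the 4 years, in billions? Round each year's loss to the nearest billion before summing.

Year 1985: gap = -2.2 × (8.02 - 5.1) = -6.424%, loss ≈ 13033 × 6.424/100 ≈ 837.
Year 1986: gap = -2.2 × (9.93 - 5.1) = -10.626%, loss ≈ 13033 × 10.626/100 ≈ 1385.
Year 1987: gap = -2.2 × (8.54 - 5.1) = -7.568%, loss ≈ 13033 × 7.568/100 ≈ 986.
Year 1988: gap = -2.2 × (7.28 - 5.1) = -4.796%, loss ≈ 13033 × 4.796/100 ≈ 625.
Total lost output = 837 + 1385 + 986 + 625 = 3833 billion.

$3,833 billion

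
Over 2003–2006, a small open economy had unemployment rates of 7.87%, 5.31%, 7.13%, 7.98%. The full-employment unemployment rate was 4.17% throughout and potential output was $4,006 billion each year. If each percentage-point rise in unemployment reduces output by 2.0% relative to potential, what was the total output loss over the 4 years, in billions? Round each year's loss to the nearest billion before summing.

Year 2003: gap = -2.0 × (7.87 - 4.17) = -7.4%, loss ≈ 4006 × 7.4/100 ≈ 296.
Year 2004: gap = -2.0 × (5.31 - 4.17) = -2.28%, loss ≈ 4006 × 2.28/100 ≈ 91.
Year 2005: gap = -2.0 × (7.13 - 4.17) = -5.92%, loss ≈ 4006 × 5.92/100 ≈ 237.
Year 2006: gap = -2.0 × (7.98 - 4.17) = -7.62%, loss ≈ 4006 × 7.62/100 ≈ 305.
Total lost output = 296 + 91 + 237 + 305 = 929 billion.

$929 billion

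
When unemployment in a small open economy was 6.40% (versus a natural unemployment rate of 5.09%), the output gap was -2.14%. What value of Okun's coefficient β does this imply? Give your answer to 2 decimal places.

β ≈ 1.63

Okun's law: output gap = -β × (u - u*).
-2.14 = -β × (6.4 - 5.09) = -β × 1.31, so β = 2.14/1.31 = 1.63.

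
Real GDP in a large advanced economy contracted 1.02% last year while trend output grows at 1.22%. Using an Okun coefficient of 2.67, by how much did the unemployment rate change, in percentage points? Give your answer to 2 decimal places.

Growth-rate Okun's law: g_Y = g_Y* - β × Δu, so Δu = (g_Y* - g_Y)/β.
Δu = (1.22 + 1.02)/2.67 = 2.24/2.67 = 0.84 percentage points.

0.84 percentage points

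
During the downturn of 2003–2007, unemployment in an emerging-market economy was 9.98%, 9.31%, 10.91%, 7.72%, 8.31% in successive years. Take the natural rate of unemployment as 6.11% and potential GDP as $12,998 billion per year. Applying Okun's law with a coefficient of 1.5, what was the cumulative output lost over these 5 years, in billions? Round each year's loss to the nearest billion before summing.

$3,058 billion

Year 2003: gap = -1.5 × (9.98 - 6.11) = -5.805%, loss ≈ 12998 × 5.805/100 ≈ 755.
Year 2004: gap = -1.5 × (9.31 - 6.11) = -4.8%, loss ≈ 12998 × 4.8/100 ≈ 624.
Year 2005: gap = -1.5 × (10.91 - 6.11) = -7.2%, loss ≈ 12998 × 7.2/100 ≈ 936.
Year 2006: gap = -1.5 × (7.72 - 6.11) = -2.415%, loss ≈ 12998 × 2.415/100 ≈ 314.
Year 2007: gap = -1.5 × (8.31 - 6.11) = -3.3%, loss ≈ 12998 × 3.3/100 ≈ 429.
Total lost output = 755 + 624 + 936 + 314 + 429 = 3058 billion.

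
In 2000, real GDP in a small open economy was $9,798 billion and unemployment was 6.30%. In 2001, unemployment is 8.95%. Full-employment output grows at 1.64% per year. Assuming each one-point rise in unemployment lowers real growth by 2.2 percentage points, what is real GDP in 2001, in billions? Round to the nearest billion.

$9,387 billion

Δu = 8.95 - 6.3 = 2.65 points.
Okun's law (growth form): g_Y = g_Y* - β × Δu = 1.64 - 2.2 × (2.65) = 1.64 - 5.83 = -4.19%.
Real GDP in the next year = 9798 × (1 - 4.19/100) = 9798 × 0.9581 ≈ 9387 billion.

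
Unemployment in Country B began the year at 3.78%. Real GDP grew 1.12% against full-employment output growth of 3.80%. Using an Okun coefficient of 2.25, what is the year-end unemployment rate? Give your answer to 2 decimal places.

4.97%

Growth-rate Okun's law: g_Y = g_Y* - β × Δu, so Δu = (g_Y* - g_Y)/β.
Δu = (3.8 - 1.12)/2.25 = 2.68/2.25 = 1.19 percentage points.
Year-end unemployment = 3.78 + 1.19 = 4.97%.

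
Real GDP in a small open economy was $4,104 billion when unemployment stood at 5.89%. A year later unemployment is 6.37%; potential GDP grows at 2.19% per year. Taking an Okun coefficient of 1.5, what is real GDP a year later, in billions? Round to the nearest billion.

Δu = 6.37 - 5.89 = 0.48 points.
Okun's law (growth form): g_Y = g_Y* - β × Δu = 2.19 - 1.5 × (0.48) = 2.19 - 0.72 = 1.47%.
Real GDP in the next year = 4104 × (1 + 1.47/100) = 4104 × 1.0147 ≈ 4164 billion.

$4,164 billion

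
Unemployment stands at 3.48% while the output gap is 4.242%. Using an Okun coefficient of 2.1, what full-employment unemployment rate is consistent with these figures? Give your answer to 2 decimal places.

5.50%

From Okun's law, u - u* = -(output gap)/β = -(4.242)/2.1 = -2.02 points.
So u* = 3.48 + 2.02 = 5.50%.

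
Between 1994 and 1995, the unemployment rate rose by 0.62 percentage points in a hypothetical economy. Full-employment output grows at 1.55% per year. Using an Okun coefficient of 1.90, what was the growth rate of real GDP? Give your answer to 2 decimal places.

0.37%

Growth-rate Okun's law: g_Y = g_Y* - β × Δu.
g_Y = 1.55 - 1.90 × (0.62) = 1.55 - 1.178 = 0.372%, i.e. 0.37% to 2 d.p.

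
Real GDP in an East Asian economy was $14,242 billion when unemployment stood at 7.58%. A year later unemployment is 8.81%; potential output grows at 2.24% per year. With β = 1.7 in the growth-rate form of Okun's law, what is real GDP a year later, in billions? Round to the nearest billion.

$14,263 billion

Δu = 8.81 - 7.58 = 1.23 points.
Okun's law (growth form): g_Y = g_Y* - β × Δu = 2.24 - 1.7 × (1.23) = 2.24 - 2.091 = 0.149%.
Real GDP in the next year = 14242 × (1 + 0.149/100) = 14242 × 1.00149 ≈ 14263 billion.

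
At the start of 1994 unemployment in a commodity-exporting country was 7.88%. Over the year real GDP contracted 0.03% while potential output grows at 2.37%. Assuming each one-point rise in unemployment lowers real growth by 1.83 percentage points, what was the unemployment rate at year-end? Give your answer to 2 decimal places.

Growth-rate Okun's law: g_Y = g_Y* - β × Δu, so Δu = (g_Y* - g_Y)/β.
Δu = (2.37 + 0.03)/1.83 = 2.4/1.83 = 1.31 percentage points.
Year-end unemployment = 7.88 + 1.31 = 9.19%.

9.19%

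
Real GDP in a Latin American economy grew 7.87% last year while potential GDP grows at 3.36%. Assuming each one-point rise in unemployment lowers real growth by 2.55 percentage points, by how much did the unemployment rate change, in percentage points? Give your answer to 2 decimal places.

Growth-rate Okun's law: g_Y = g_Y* - β × Δu, so Δu = (g_Y* - g_Y)/β.
Δu = (3.36 - 7.87)/2.55 = -4.51/2.55 = -1.77 percentage points.

-1.77 percentage points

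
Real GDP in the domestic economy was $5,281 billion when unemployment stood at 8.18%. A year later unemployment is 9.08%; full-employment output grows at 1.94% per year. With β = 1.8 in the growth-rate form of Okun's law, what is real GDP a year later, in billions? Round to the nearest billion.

Δu = 9.08 - 8.18 = 0.9 points.
Okun's law (growth form): g_Y = g_Y* - β × Δu = 1.94 - 1.8 × (0.90) = 1.94 - 1.62 = 0.32%.
Real GDP in the next year = 5281 × (1 + 0.32/100) = 5281 × 1.0032 ≈ 5298 billion.

$5,298 billion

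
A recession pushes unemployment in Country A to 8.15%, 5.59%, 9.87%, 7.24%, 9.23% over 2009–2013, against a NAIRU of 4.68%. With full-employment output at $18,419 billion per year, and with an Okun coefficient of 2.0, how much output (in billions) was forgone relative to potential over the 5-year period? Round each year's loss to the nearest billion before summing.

$6,144 billion

Year 2009: gap = -2.0 × (8.15 - 4.68) = -6.94%, loss ≈ 18419 × 6.94/100 ≈ 1278.
Year 2010: gap = -2.0 × (5.59 - 4.68) = -1.82%, loss ≈ 18419 × 1.82/100 ≈ 335.
Year 2011: gap = -2.0 × (9.87 - 4.68) = -10.38%, loss ≈ 18419 × 10.38/100 ≈ 1912.
Year 2012: gap = -2.0 × (7.24 - 4.68) = -5.12%, loss ≈ 18419 × 5.12/100 ≈ 943.
Year 2013: gap = -2.0 × (9.23 - 4.68) = -9.1%, loss ≈ 18419 × 9.1/100 ≈ 1676.
Total lost output = 1278 + 335 + 1912 + 943 + 1676 = 6144 billion.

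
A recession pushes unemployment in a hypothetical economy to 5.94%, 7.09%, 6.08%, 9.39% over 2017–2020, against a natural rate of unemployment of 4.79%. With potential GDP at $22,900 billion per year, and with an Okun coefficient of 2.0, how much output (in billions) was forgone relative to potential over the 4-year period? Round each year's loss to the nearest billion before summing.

Year 2017: gap = -2.0 × (5.94 - 4.79) = -2.3%, loss ≈ 22900 × 2.3/100 ≈ 527.
Year 2018: gap = -2.0 × (7.09 - 4.79) = -4.6%, loss ≈ 22900 × 4.6/100 ≈ 1053.
Year 2019: gap = -2.0 × (6.08 - 4.79) = -2.58%, loss ≈ 22900 × 2.58/100 ≈ 591.
Year 2020: gap = -2.0 × (9.39 - 4.79) = -9.2%, loss ≈ 22900 × 9.2/100 ≈ 2107.
Total lost output = 527 + 1053 + 591 + 2107 = 4278 billion.

$4,278 billion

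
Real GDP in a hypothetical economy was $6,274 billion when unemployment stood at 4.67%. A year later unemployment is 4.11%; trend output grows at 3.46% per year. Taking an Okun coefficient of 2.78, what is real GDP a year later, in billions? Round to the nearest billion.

Δu = 4.11 - 4.67 = -0.56 points.
Okun's law (growth form): g_Y = g_Y* - β × Δu = 3.46 - 2.78 × (-0.56) = 3.46 + 1.5568 = 5.0168%.
Real GDP in the next year = 6274 × (1 + 5.0168/100) = 6274 × 1.050168 ≈ 6589 billion.

$6,589 billion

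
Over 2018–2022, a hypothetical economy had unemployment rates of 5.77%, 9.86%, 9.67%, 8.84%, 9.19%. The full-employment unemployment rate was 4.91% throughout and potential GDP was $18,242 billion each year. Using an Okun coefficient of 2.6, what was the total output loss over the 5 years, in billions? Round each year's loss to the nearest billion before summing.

$8,908 billion

Year 2018: gap = -2.6 × (5.77 - 4.91) = -2.236%, loss ≈ 18242 × 2.236/100 ≈ 408.
Year 2019: gap = -2.6 × (9.86 - 4.91) = -12.87%, loss ≈ 18242 × 12.87/100 ≈ 2348.
Year 2020: gap = -2.6 × (9.67 - 4.91) = -12.376%, loss ≈ 18242 × 12.376/100 ≈ 2258.
Year 2021: gap = -2.6 × (8.84 - 4.91) = -10.218%, loss ≈ 18242 × 10.218/100 ≈ 1864.
Year 2022: gap = -2.6 × (9.19 - 4.91) = -11.128%, loss ≈ 18242 × 11.128/100 ≈ 2030.
Total lost output = 408 + 2348 + 2258 + 1864 + 2030 = 8908 billion.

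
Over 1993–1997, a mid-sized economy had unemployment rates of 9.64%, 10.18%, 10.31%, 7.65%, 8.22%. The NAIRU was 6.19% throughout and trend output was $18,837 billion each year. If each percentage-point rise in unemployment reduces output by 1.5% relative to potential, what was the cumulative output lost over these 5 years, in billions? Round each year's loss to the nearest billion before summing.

Year 1993: gap = -1.5 × (9.64 - 6.19) = -5.175%, loss ≈ 18837 × 5.175/100 ≈ 975.
Year 1994: gap = -1.5 × (10.18 - 6.19) = -5.985%, loss ≈ 18837 × 5.985/100 ≈ 1127.
Year 1995: gap = -1.5 × (10.31 - 6.19) = -6.18%, loss ≈ 18837 × 6.18/100 ≈ 1164.
Year 1996: gap = -1.5 × (7.65 - 6.19) = -2.19%, loss ≈ 18837 × 2.19/100 ≈ 413.
Year 1997: gap = -1.5 × (8.22 - 6.19) = -3.045%, loss ≈ 18837 × 3.045/100 ≈ 574.
Total lost output = 975 + 1127 + 1164 + 413 + 574 = 4253 billion.

$4,253 billion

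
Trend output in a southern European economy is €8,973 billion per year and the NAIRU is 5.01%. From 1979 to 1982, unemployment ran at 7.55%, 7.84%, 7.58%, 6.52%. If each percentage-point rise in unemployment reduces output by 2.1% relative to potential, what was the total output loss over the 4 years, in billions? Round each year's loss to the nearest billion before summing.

Year 1979: gap = -2.1 × (7.55 - 5.01) = -5.334%, loss ≈ 8973 × 5.334/100 ≈ 479.
Year 1980: gap = -2.1 × (7.84 - 5.01) = -5.943%, loss ≈ 8973 × 5.943/100 ≈ 533.
Year 1981: gap = -2.1 × (7.58 - 5.01) = -5.397%, loss ≈ 8973 × 5.397/100 ≈ 484.
Year 1982: gap = -2.1 × (6.52 - 5.01) = -3.171%, loss ≈ 8973 × 3.171/100 ≈ 285.
Total lost output = 479 + 533 + 484 + 285 = 1781 billion.

€1,781 billion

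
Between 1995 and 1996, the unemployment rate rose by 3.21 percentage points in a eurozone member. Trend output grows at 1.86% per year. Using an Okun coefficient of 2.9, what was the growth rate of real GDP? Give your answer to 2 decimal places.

Growth-rate Okun's law: g_Y = g_Y* - β × Δu.
g_Y = 1.86 - 2.9 × (3.21) = 1.86 - 9.309 = -7.449%, i.e. -7.45% to 2 d.p.

-7.45%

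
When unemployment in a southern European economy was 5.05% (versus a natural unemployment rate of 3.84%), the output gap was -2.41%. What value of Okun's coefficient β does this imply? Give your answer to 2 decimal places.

β ≈ 1.99

Okun's law: output gap = -β × (u - u*).
-2.41 = -β × (5.05 - 3.84) = -β × 1.21, so β = 2.41/1.21 = 1.99.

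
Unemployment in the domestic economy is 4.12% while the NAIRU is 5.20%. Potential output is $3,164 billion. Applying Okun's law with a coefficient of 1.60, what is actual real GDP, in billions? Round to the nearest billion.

$3,219 billion

Unemployment gap = 4.12 - 5.2 = -1.08 points, so the output gap is -1.6 × (-1.08) = 1.728%.
Actual GDP = 3164 × (1 + 1.728/100) = 3164 × 1.01728 ≈ 3219 billion.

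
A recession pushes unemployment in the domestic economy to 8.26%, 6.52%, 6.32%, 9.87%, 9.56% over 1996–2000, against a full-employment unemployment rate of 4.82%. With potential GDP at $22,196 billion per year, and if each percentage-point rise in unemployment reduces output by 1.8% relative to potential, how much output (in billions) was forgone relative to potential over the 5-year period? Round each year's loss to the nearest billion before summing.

$6,564 billion

Year 1996: gap = -1.8 × (8.26 - 4.82) = -6.192%, loss ≈ 22196 × 6.192/100 ≈ 1374.
Year 1997: gap = -1.8 × (6.52 - 4.82) = -3.06%, loss ≈ 22196 × 3.06/100 ≈ 679.
Year 1998: gap = -1.8 × (6.32 - 4.82) = -2.7%, loss ≈ 22196 × 2.7/100 ≈ 599.
Year 1999: gap = -1.8 × (9.87 - 4.82) = -9.09%, loss ≈ 22196 × 9.09/100 ≈ 2018.
Year 2000: gap = -1.8 × (9.56 - 4.82) = -8.532%, loss ≈ 22196 × 8.532/100 ≈ 1894.
Total lost output = 1374 + 679 + 599 + 2018 + 1894 = 6564 billion.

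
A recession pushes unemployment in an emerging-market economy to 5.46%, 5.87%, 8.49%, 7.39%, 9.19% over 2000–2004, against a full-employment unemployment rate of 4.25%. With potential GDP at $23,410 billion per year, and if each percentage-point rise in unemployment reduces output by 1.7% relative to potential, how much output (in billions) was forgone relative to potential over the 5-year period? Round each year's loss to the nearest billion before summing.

$6,030 billion

Year 2000: gap = -1.7 × (5.46 - 4.25) = -2.057%, loss ≈ 23410 × 2.057/100 ≈ 482.
Year 2001: gap = -1.7 × (5.87 - 4.25) = -2.754%, loss ≈ 23410 × 2.754/100 ≈ 645.
Year 2002: gap = -1.7 × (8.49 - 4.25) = -7.208%, loss ≈ 23410 × 7.208/100 ≈ 1687.
Year 2003: gap = -1.7 × (7.39 - 4.25) = -5.338%, loss ≈ 23410 × 5.338/100 ≈ 1250.
Year 2004: gap = -1.7 × (9.19 - 4.25) = -8.398%, loss ≈ 23410 × 8.398/100 ≈ 1966.
Total lost output = 482 + 645 + 1687 + 1250 + 1966 = 6030 billion.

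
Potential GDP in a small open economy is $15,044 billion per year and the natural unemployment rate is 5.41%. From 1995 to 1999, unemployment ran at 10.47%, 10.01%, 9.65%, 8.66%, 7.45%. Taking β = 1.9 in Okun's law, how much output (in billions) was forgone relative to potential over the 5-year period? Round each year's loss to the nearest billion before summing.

$5,485 billion

Year 1995: gap = -1.9 × (10.47 - 5.41) = -9.614%, loss ≈ 15044 × 9.614/100 ≈ 1446.
Year 1996: gap = -1.9 × (10.01 - 5.41) = -8.74%, loss ≈ 15044 × 8.74/100 ≈ 1315.
Year 1997: gap = -1.9 × (9.65 - 5.41) = -8.056%, loss ≈ 15044 × 8.056/100 ≈ 1212.
Year 1998: gap = -1.9 × (8.66 - 5.41) = -6.175%, loss ≈ 15044 × 6.175/100 ≈ 929.
Year 1999: gap = -1.9 × (7.45 - 5.41) = -3.876%, loss ≈ 15044 × 3.876/100 ≈ 583.
Total lost output = 1446 + 1315 + 1212 + 929 + 583 = 5485 billion.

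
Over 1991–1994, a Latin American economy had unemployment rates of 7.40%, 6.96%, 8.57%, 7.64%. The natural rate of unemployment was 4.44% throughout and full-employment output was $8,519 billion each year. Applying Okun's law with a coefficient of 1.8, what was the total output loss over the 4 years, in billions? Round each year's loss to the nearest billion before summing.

$1,964 billion

Year 1991: gap = -1.8 × (7.4 - 4.44) = -5.328%, loss ≈ 8519 × 5.328/100 ≈ 454.
Year 1992: gap = -1.8 × (6.96 - 4.44) = -4.536%, loss ≈ 8519 × 4.536/100 ≈ 386.
Year 1993: gap = -1.8 × (8.57 - 4.44) = -7.434%, loss ≈ 8519 × 7.434/100 ≈ 633.
Year 1994: gap = -1.8 × (7.64 - 4.44) = -5.76%, loss ≈ 8519 × 5.76/100 ≈ 491.
Total lost output = 454 + 386 + 633 + 491 = 1964 billion.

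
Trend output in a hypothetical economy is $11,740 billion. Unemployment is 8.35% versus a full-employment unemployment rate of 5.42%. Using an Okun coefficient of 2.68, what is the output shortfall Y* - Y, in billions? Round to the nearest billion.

Output gap = -2.68 × (8.35 - 5.42) = -2.68 × 2.93 = -7.8524%.
Actual GDP ≈ 11740 × 0.921476 ≈ 10818 billion, so the shortfall is 11740 - 10818 = 922 billion.

$922 billion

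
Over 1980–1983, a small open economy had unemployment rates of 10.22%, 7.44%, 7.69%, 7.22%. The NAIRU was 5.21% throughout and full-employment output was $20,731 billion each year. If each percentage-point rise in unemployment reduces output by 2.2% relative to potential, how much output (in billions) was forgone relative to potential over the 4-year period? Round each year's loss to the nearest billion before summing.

Year 1980: gap = -2.2 × (10.22 - 5.21) = -11.022%, loss ≈ 20731 × 11.022/100 ≈ 2285.
Year 1981: gap = -2.2 × (7.44 - 5.21) = -4.906%, loss ≈ 20731 × 4.906/100 ≈ 1017.
Year 1982: gap = -2.2 × (7.69 - 5.21) = -5.456%, loss ≈ 20731 × 5.456/100 ≈ 1131.
Year 1983: gap = -2.2 × (7.22 - 5.21) = -4.422%, loss ≈ 20731 × 4.422/100 ≈ 917.
Total lost output = 2285 + 1017 + 1131 + 917 = 5350 billion.

$5,350 billion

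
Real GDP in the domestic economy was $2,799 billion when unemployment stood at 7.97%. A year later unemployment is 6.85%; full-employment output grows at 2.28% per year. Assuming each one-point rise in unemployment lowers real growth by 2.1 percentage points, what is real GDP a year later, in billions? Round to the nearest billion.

$2,929 billion

Δu = 6.85 - 7.97 = -1.12 points.
Okun's law (growth form): g_Y = g_Y* - β × Δu = 2.28 - 2.1 × (-1.12) = 2.28 + 2.352 = 4.632%.
Real GDP in the next year = 2799 × (1 + 4.632/100) = 2799 × 1.04632 ≈ 2929 billion.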